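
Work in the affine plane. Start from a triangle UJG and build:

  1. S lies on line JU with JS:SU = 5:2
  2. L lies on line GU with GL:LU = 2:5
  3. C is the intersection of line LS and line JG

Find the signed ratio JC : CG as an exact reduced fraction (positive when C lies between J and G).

JC:CG = -25/4

Work in coordinates with U = (0, 0), J = (1, 0), G = (0, 1).
1. S lies on line JU with JS:SU = 5:2 ⇒ S = (2/7, 0)
2. L lies on line GU with GL:LU = 2:5 ⇒ L = (0, 5/7)
3. C is the intersection of line LS and line JG ⇒ C = (-4/21, 25/21)
C = J + t·(G−J) with t = 25/21, so JC:CG = t:(1−t) = 25/21:-4/21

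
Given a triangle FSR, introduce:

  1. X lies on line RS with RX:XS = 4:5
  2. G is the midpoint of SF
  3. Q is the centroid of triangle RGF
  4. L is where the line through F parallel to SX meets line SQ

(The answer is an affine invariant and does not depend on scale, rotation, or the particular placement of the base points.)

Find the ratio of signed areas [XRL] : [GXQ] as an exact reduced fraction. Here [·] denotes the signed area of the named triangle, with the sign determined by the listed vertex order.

Work in coordinates with F = (0, 0), S = (1, 0), R = (0, 1).
1. X lies on line RS with RX:XS = 4:5 ⇒ X = (4/9, 5/9)
2. G is the midpoint of SF ⇒ G = (1/2, 0)
3. Q is the centroid of triangle RGF ⇒ Q = (1/6, 1/3)
4. L is where the line through F parallel to SX meets line SQ ⇒ L = (-2/3, 2/3)
2·[XRL] = 4/9, 2·[GXQ] = 1/6
[XRL]:[GXQ] = 4/9:1/6 = 8/3

[XRL]:[GXQ] = 8/3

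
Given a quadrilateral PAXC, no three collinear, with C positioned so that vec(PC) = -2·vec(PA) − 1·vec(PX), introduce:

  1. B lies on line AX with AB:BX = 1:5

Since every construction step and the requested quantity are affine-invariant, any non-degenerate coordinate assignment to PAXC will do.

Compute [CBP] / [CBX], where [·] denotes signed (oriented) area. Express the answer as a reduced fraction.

Set P = (0, 0), A = (1, 0), X = (0, 1), C = (-2, -1); any affine frame gives the same invariant.
1. B lies on line AX with AB:BX = 1:5 ⇒ B = (5/6, 1/6)
2·[CBP] = 1/2, 2·[CBX] = 10/3
[CBP]:[CBX] = 1/2:10/3 = 3/20

[CBP]:[CBX] = 3/20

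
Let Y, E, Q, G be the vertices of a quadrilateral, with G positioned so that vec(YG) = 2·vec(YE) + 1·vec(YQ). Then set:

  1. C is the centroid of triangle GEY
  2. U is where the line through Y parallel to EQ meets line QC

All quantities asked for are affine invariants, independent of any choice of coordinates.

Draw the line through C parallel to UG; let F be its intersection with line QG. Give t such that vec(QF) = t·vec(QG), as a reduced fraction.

Set Y = (0, 0), E = (1, 0), Q = (0, 1), G = (2, 1); any affine frame gives the same invariant.
1. C is the centroid of triangle GEY ⇒ C = (1, 1/3)
2. U is where the line through Y parallel to EQ meets line QC ⇒ U = (-3, 3)
through C parallel to UG: direction (5, -2); meets QG at F = (-2/3, 1)
F = Q + t·(G−Q) with t = -1/3

t = -1/3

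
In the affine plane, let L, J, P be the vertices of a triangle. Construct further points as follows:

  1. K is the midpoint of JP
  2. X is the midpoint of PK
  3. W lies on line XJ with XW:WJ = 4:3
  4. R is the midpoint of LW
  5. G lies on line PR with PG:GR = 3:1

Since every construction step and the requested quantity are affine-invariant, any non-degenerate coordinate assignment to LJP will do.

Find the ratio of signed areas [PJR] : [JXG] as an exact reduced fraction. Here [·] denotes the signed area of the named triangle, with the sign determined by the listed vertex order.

Choose coordinates L = (0, 0), J = (1, 0), P = (0, 1).
1. K is the midpoint of JP ⇒ K = (1/2, 1/2)
2. X is the midpoint of PK ⇒ X = (1/4, 3/4)
3. W lies on line XJ with XW:WJ = 4:3 ⇒ W = (19/28, 9/28)
4. R is the midpoint of LW ⇒ R = (19/56, 9/56)
5. G lies on line PR with PG:GR = 3:1 ⇒ G = (57/224, 83/224)
2·[PJR] = -1/2, 2·[JXG] = 9/32
[PJR]:[JXG] = -1/2:9/32 = -16/9

[PJR]:[JXG] = -16/9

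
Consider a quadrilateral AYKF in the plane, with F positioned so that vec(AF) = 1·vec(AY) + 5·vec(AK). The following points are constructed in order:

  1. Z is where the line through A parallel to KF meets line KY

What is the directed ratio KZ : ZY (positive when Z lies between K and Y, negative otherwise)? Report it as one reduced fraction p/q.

KZ:ZY = 1/4

Assign A = (0, 0), Y = (1, 0), K = (0, 1), F = (1, 5) — the answer is frame-independent, so this choice is without loss of generality.
1. Z is where the line through A parallel to KF meets line KY ⇒ Z = (1/5, 4/5)
Z = K + t·(Y−K) with t = 1/5, so KZ:ZY = t:(1−t) = 1/5:4/5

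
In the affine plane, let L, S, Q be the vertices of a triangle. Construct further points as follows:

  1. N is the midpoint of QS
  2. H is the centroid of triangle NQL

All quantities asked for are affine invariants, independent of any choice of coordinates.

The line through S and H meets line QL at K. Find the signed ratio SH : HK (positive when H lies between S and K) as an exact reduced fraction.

SH:HK = 5

Work in coordinates with L = (0, 0), S = (1, 0), Q = (0, 1).
1. N is the midpoint of QS ⇒ N = (1/2, 1/2)
2. H is the centroid of triangle NQL ⇒ H = (1/6, 1/2)
line SH meets QL at K = (0, 3/5)
H = S + t·(K−S) with t = 5/6, so SH:HK = 5/6:1/6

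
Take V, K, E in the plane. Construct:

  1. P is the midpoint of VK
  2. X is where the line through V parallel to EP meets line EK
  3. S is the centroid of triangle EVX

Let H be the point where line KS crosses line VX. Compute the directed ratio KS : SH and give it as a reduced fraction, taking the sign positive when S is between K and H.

Choose coordinates V = (0, 0), K = (1, 0), E = (0, 1).
1. P is the midpoint of VK ⇒ P = (1/2, 0)
2. X is where the line through V parallel to EP meets line EK ⇒ X = (-1, 2)
3. S is the centroid of triangle EVX ⇒ S = (-1/3, 1)
line KS meets VX at H = (-3/5, 6/5)
S = K + t·(H−K) with t = 5/6, so KS:SH = 5/6:1/6

KS:SH = 5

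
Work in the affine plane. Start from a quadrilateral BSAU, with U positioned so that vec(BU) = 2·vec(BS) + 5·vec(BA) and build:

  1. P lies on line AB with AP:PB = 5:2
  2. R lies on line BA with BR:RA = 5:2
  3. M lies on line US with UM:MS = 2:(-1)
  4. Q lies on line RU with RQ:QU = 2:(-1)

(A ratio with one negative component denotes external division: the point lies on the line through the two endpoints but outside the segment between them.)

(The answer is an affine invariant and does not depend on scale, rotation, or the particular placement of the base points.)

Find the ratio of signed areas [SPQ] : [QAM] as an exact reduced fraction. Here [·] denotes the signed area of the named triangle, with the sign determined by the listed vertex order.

[SPQ]:[QAM] = -71/168

Work in coordinates with B = (0, 0), S = (1, 0), A = (0, 1), U = (2, 5).
1. P lies on line AB with AP:PB = 5:2 ⇒ P = (0, 2/7)
2. R lies on line BA with BR:RA = 5:2 ⇒ R = (0, 5/7)
3. M lies on line US with UM:MS = 2:(-1) ⇒ M = (0, -5)
4. Q lies on line RU with RQ:QU = 2:(-1) ⇒ Q = (4, 65/7)
2·[SPQ] = -71/7, 2·[QAM] = 24
[SPQ]:[QAM] = -71/7:24 = -71/168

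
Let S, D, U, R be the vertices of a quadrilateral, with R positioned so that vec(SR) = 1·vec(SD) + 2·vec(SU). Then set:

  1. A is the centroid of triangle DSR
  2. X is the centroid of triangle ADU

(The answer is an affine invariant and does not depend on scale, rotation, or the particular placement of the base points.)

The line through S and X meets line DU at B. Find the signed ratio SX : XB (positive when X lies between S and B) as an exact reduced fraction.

Assign S = (0, 0), D = (1, 0), U = (0, 1), R = (1, 2) — the answer is frame-independent, so this choice is without loss of generality.
1. A is the centroid of triangle DSR ⇒ A = (2/3, 2/3)
2. X is the centroid of triangle ADU ⇒ X = (5/9, 5/9)
line SX meets DU at B = (1/2, 1/2)
X = S + t·(B−S) with t = 10/9, so SX:XB = 10/9:-1/9

SX:XB = -10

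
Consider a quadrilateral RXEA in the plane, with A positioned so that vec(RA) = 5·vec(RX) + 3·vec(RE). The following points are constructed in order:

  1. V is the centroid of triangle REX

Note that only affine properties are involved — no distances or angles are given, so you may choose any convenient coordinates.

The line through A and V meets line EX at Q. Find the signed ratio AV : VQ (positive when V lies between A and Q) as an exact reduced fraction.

AV:VQ = -22

Choose coordinates R = (0, 0), X = (1, 0), E = (0, 1), A = (5, 3).
1. V is the centroid of triangle REX ⇒ V = (1/3, 1/3)
line AV meets EX at Q = (6/11, 5/11)
V = A + t·(Q−A) with t = 22/21, so AV:VQ = 22/21:-1/21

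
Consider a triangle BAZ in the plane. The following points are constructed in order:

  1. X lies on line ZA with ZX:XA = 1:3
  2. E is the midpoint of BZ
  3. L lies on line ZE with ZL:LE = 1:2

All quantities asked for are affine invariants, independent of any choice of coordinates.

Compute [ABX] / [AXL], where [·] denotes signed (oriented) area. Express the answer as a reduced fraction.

[ABX]:[AXL] = -6

Work in coordinates with B = (0, 0), A = (1, 0), Z = (0, 1).
1. X lies on line ZA with ZX:XA = 1:3 ⇒ X = (1/4, 3/4)
2. E is the midpoint of BZ ⇒ E = (0, 1/2)
3. L lies on line ZE with ZL:LE = 1:2 ⇒ L = (0, 5/6)
2·[ABX] = -3/4, 2·[AXL] = 1/8
[ABX]:[AXL] = -3/4:1/8 = -6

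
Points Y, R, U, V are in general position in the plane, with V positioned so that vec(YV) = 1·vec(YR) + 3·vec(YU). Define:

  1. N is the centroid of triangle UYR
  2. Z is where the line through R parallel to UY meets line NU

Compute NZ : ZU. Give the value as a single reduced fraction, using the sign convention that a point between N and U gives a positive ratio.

NZ:ZU = -2/3

Assign Y = (0, 0), R = (1, 0), U = (0, 1), V = (1, 3) — the answer is frame-independent, so this choice is without loss of generality.
1. N is the centroid of triangle UYR ⇒ N = (1/3, 1/3)
2. Z is where the line through R parallel to UY meets line NU ⇒ Z = (1, -1)
Z = N + t·(U−N) with t = -2, so NZ:ZU = t:(1−t) = -2:3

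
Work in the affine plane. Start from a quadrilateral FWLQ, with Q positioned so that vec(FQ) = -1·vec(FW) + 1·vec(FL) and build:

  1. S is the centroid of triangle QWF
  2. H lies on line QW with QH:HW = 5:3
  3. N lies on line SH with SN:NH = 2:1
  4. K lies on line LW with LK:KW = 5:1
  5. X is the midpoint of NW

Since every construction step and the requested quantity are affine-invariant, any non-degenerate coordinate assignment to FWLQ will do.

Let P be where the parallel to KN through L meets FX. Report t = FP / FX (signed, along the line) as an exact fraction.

t = 288/101

Set F = (0, 0), W = (1, 0), L = (0, 1), Q = (-1, 1); any affine frame gives the same invariant.
1. S is the centroid of triangle QWF ⇒ S = (0, 1/3)
2. H lies on line QW with QH:HW = 5:3 ⇒ H = (1/4, 3/8)
3. N lies on line SH with SN:NH = 2:1 ⇒ N = (1/6, 13/36)
4. K lies on line LW with LK:KW = 5:1 ⇒ K = (5/6, 1/6)
5. X is the midpoint of NW ⇒ X = (7/12, 13/72)
through L parallel to KN: direction (-2/3, 7/36); meets FX at P = (168/101, 52/101)
P = F + t·(X−F) with t = 288/101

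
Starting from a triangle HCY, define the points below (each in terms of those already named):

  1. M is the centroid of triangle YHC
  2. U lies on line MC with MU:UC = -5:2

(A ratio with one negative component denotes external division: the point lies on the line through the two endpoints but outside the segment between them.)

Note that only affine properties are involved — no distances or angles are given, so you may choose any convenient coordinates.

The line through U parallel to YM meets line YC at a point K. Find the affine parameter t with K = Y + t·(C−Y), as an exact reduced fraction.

t = 5/3

Assign H = (0, 0), C = (1, 0), Y = (0, 1) — the answer is frame-independent, so this choice is without loss of generality.
1. M is the centroid of triangle YHC ⇒ M = (1/3, 1/3)
2. U lies on line MC with MU:UC = -5:2 ⇒ U = (13/9, -2/9)
through U parallel to YM: direction (1/3, -2/3); meets YC at K = (5/3, -2/3)
K = Y + t·(C−Y) with t = 5/3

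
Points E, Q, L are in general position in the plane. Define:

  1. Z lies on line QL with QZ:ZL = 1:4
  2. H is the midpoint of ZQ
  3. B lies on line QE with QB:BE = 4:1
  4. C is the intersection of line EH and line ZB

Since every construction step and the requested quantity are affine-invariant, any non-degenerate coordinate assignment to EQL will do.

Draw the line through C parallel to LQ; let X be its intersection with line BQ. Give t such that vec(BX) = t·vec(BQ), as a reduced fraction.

Work in coordinates with E = (0, 0), Q = (1, 0), L = (0, 1).
1. Z lies on line QL with QZ:ZL = 1:4 ⇒ Z = (4/5, 1/5)
2. H is the midpoint of ZQ ⇒ H = (9/10, 1/10)
3. B lies on line QE with QB:BE = 4:1 ⇒ B = (1/5, 0)
4. C is the intersection of line EH and line ZB ⇒ C = (3/10, 1/30)
through C parallel to LQ: direction (1, -1); meets BQ at X = (1/3, 0)
X = B + t·(Q−B) with t = 1/6

t = 1/6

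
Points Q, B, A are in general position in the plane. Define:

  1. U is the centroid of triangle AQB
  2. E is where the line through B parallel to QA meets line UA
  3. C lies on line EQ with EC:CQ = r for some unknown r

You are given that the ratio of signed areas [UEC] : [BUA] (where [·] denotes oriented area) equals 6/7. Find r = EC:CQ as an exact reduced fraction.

r = 3/4

Set Q = (0, 0), B = (1, 0), A = (0, 1); any affine frame gives the same invariant.
1. U is the centroid of triangle AQB ⇒ U = (1/3, 1/3)
2. E is where the line through B parallel to QA meets line UA ⇒ E = (1, -1)
3. With EC:CQ = r, write λ = r/(r+1) so C = E + λ·(Q−E); C is affine-linear in λ
Every point depending on C is an affine combination of C and λ-independent points, so each such coordinate is linear in λ; the λ² term in each signed area is a multiple of (Q−E)×(Q−E) = 0, so 2·[UEC] and 2·[BUA] are each linear in λ. Evaluating at λ=0 and λ=1:
  2·[UEC] = -2/3·λ,   2·[BUA] = -1/3
So [UEC]:[BUA] = (-2/3·λ) / (-1/3). Setting this equal to 6/7:
  -2/3·λ = 6/7·(-1/3)  ⇒  λ = 3/7
Then r = λ/(1−λ) = (3/7)/(4/7) = 3/4. Check: with r = 3/4, C = (4/7, -4/7) and [UEC]:[BUA] = 6/7 as required.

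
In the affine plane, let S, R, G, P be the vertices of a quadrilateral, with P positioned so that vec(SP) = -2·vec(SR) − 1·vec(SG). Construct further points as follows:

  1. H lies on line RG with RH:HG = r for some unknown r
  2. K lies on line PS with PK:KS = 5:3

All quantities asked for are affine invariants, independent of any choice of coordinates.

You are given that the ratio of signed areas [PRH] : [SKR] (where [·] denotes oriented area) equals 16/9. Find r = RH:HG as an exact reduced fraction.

Assign S = (0, 0), R = (1, 0), G = (0, 1), P = (-2, -1) — the answer is frame-independent, so this choice is without loss of generality.
1. With RH:HG = r, write λ = r/(r+1) so H = R + λ·(G−R); H is affine-linear in λ
2. K lies on line PS with PK:KS = 5:3 ⇒ K = (-3/4, -3/8)
Every point depending on H is an affine combination of H and λ-independent points, so each such coordinate is linear in λ; the λ² term in each signed area is a multiple of (G−R)×(G−R) = 0, so 2·[PRH] and 2·[SKR] are each linear in λ. Evaluating at λ=0 and λ=1:
  2·[PRH] = 4·λ,   2·[SKR] = 3/8
So [PRH]:[SKR] = (4·λ) / (3/8). Setting this equal to 16/9:
  4·λ = 16/9·(3/8)  ⇒  λ = 1/6
Then r = λ/(1−λ) = (1/6)/(5/6) = 1/5. Check: with r = 1/5, H = (5/6, 1/6) and [PRH]:[SKR] = 16/9 as required.

r = 1/5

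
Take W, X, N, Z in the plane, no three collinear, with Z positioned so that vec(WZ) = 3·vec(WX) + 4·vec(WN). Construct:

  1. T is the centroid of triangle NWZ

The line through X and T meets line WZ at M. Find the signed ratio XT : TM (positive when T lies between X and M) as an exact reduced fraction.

Choose coordinates W = (0, 0), X = (1, 0), N = (0, 1), Z = (3, 4).
1. T is the centroid of triangle NWZ ⇒ T = (1, 5/3)
line XT meets WZ at M = (1, 4/3)
T = X + t·(M−X) with t = 5/4, so XT:TM = 5/4:-1/4

XT:TM = -5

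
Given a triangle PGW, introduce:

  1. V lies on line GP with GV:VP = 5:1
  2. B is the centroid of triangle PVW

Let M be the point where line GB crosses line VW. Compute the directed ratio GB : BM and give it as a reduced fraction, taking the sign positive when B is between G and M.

Work in coordinates with P = (0, 0), G = (1, 0), W = (0, 1).
1. V lies on line GP with GV:VP = 5:1 ⇒ V = (1/6, 0)
2. B is the centroid of triangle PVW ⇒ B = (1/18, 1/3)
line GB meets VW at M = (11/96, 5/16)
B = G + t·(M−G) with t = 16/15, so GB:BM = 16/15:-1/15

GB:BM = -16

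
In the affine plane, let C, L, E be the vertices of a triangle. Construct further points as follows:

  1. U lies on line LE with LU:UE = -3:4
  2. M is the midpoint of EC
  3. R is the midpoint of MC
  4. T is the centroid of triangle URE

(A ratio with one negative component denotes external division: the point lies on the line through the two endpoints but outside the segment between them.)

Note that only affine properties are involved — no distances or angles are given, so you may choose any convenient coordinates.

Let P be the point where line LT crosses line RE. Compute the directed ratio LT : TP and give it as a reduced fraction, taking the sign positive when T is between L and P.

LT:TP = -1/4

Work in coordinates with C = (0, 0), L = (1, 0), E = (0, 1).
1. U lies on line LE with LU:UE = -3:4 ⇒ U = (4, -3)
2. M is the midpoint of EC ⇒ M = (0, 1/2)
3. R is the midpoint of MC ⇒ R = (0, 1/4)
4. T is the centroid of triangle URE ⇒ T = (4/3, -7/12)
line LT meets RE at P = (0, 7/4)
T = L + t·(P−L) with t = -1/3, so LT:TP = -1/3:4/3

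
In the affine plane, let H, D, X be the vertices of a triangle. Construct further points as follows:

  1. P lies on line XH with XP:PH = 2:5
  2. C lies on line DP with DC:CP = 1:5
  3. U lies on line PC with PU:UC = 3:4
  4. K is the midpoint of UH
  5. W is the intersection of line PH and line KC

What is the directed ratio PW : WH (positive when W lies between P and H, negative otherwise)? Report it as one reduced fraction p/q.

PW:WH = 7/4

Work in coordinates with H = (0, 0), D = (1, 0), X = (0, 1).
1. P lies on line XH with XP:PH = 2:5 ⇒ P = (0, 5/7)
2. C lies on line DP with DC:CP = 1:5 ⇒ C = (5/6, 5/42)
3. U lies on line PC with PU:UC = 3:4 ⇒ U = (5/14, 45/98)
4. K is the midpoint of UH ⇒ K = (5/28, 45/196)
5. W is the intersection of line PH and line KC ⇒ W = (0, 20/77)
W = P + t·(H−P) with t = 7/11, so PW:WH = t:(1−t) = 7/11:4/11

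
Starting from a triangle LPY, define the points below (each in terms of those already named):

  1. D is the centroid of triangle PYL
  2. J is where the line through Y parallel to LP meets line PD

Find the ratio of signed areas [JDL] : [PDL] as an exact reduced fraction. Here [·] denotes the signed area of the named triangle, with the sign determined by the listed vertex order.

[JDL]:[PDL] = -2

Work in coordinates with L = (0, 0), P = (1, 0), Y = (0, 1).
1. D is the centroid of triangle PYL ⇒ D = (1/3, 1/3)
2. J is where the line through Y parallel to LP meets line PD ⇒ J = (-1, 1)
2·[JDL] = -2/3, 2·[PDL] = 1/3
[JDL]:[PDL] = -2/3:1/3 = -2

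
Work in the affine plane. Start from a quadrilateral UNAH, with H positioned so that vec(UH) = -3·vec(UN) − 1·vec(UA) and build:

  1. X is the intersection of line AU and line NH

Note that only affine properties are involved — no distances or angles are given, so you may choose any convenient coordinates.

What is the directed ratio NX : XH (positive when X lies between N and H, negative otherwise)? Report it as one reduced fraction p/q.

Assign U = (0, 0), N = (1, 0), A = (0, 1), H = (-3, -1) — the answer is frame-independent, so this choice is without loss of generality.
1. X is the intersection of line AU and line NH ⇒ X = (0, -1/4)
X = N + t·(H−N) with t = 1/4, so NX:XH = t:(1−t) = 1/4:3/4

NX:XH = 1/3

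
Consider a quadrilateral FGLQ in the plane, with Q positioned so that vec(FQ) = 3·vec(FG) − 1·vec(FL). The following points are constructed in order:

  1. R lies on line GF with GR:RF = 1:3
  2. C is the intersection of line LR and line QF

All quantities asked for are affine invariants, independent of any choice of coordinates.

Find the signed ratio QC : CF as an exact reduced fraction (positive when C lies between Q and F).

QC:CF = 2

Choose coordinates F = (0, 0), G = (1, 0), L = (0, 1), Q = (3, -1).
1. R lies on line GF with GR:RF = 1:3 ⇒ R = (3/4, 0)
2. C is the intersection of line LR and line QF ⇒ C = (1, -1/3)
C = Q + t·(F−Q) with t = 2/3, so QC:CF = t:(1−t) = 2/3:1/3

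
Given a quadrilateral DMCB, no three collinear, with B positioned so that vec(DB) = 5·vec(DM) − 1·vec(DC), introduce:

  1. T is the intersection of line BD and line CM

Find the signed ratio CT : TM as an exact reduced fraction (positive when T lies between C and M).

CT:TM = -5

Assign D = (0, 0), M = (1, 0), C = (0, 1), B = (5, -1) — the answer is frame-independent, so this choice is without loss of generality.
1. T is the intersection of line BD and line CM ⇒ T = (5/4, -1/4)
T = C + t·(M−C) with t = 5/4, so CT:TM = t:(1−t) = 5/4:-1/4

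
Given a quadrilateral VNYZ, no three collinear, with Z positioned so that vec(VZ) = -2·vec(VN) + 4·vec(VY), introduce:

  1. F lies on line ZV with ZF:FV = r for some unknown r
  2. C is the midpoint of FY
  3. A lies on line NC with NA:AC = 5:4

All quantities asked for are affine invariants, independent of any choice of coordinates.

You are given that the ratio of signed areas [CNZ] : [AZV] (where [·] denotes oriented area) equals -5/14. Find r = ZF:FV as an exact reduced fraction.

Choose coordinates V = (0, 0), N = (1, 0), Y = (0, 1), Z = (-2, 4).
1. With ZF:FV = r, write λ = r/(r+1) so F = Z + λ·(V−Z); F is affine-linear in λ
2. C is the midpoint of FY ⇒ C is an affine combination of earlier points and hence also affine-linear in λ
3. A lies on line NC with NA:AC = 5:4 ⇒ A is an affine combination of earlier points and hence also affine-linear in λ
Every point depending on F is an affine combination of F and λ-independent points, so each such coordinate is linear in λ; the λ² term in each signed area is a multiple of (V−Z)×(V−Z) = 0, so 2·[CNZ] and 2·[AZV] are each linear in λ. Evaluating at λ=0 and λ=1:
  2·[CNZ] = 2·λ + 1/2,   2·[AZV] = 7/3
So [CNZ]:[AZV] = (2·λ + 1/2) / (7/3). Setting this equal to -5/14:
  2·λ + 1/2 = -5/14·(7/3)  ⇒  λ = -2/3
Then r = λ/(1−λ) = (-2/3)/(5/3) = -2/5. Check: with r = -2/5, F = (-10/3, 20/3) and [CNZ]:[AZV] = -5/14 as required.

r = -2/5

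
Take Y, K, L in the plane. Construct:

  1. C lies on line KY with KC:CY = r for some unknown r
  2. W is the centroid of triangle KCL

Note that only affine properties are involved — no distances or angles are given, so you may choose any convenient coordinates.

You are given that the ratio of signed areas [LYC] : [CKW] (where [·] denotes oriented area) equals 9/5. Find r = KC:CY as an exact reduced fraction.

r = 5/3

Work in coordinates with Y = (0, 0), K = (1, 0), L = (0, 1).
1. With KC:CY = r, write λ = r/(r+1) so C = K + λ·(Y−K); C is affine-linear in λ
2. W is the centroid of triangle KCL ⇒ W is an affine combination of earlier points and hence also affine-linear in λ
Every point depending on C is an affine combination of C and λ-independent points, so each such coordinate is linear in λ; the λ² term in each signed area is a multiple of (Y−K)×(Y−K) = 0, so 2·[LYC] and 2·[CKW] are each linear in λ. Evaluating at λ=0 and λ=1:
  2·[LYC] = −λ + 1,   2·[CKW] = 1/3·λ
So [LYC]:[CKW] = (−λ + 1) / (1/3·λ). Setting this equal to 9/5:
  −λ + 1 = 9/5·(1/3·λ)  ⇒  λ = 5/8
Then r = λ/(1−λ) = (5/8)/(3/8) = 5/3. Check: with r = 5/3, C = (3/8, 0) and [LYC]:[CKW] = 9/5 as required.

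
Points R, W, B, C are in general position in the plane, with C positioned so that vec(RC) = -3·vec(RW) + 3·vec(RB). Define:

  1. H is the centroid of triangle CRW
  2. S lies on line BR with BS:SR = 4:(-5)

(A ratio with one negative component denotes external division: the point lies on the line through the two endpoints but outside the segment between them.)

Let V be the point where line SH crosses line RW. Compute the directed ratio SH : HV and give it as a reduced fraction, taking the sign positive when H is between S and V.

Work in coordinates with R = (0, 0), W = (1, 0), B = (0, 1), C = (-3, 3).
1. H is the centroid of triangle CRW ⇒ H = (-2/3, 1)
2. S lies on line BR with BS:SR = 4:(-5) ⇒ S = (0, 5)
line SH meets RW at V = (-5/6, 0)
H = S + t·(V−S) with t = 4/5, so SH:HV = 4/5:1/5

SH:HV = 4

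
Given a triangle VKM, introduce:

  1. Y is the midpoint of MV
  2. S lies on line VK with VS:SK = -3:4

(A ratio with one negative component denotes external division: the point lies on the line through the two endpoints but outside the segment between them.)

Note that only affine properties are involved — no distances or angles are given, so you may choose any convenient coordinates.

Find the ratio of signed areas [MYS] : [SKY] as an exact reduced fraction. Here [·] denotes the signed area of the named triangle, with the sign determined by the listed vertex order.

[MYS]:[SKY] = -3/4

Assign V = (0, 0), K = (1, 0), M = (0, 1) — the answer is frame-independent, so this choice is without loss of generality.
1. Y is the midpoint of MV ⇒ Y = (0, 1/2)
2. S lies on line VK with VS:SK = -3:4 ⇒ S = (-3, 0)
2·[MYS] = -3/2, 2·[SKY] = 2
[MYS]:[SKY] = -3/2:2 = -3/4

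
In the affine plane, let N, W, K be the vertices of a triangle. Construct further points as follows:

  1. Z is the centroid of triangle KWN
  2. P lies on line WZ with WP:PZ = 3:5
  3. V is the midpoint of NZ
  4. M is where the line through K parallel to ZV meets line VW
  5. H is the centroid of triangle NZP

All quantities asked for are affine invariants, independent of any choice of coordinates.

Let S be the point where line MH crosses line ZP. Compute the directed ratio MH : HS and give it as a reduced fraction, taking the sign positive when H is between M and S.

Work in coordinates with N = (0, 0), W = (1, 0), K = (0, 1).
1. Z is the centroid of triangle KWN ⇒ Z = (1/3, 1/3)
2. P lies on line WZ with WP:PZ = 3:5 ⇒ P = (3/4, 1/8)
3. V is the midpoint of NZ ⇒ V = (1/6, 1/6)
4. M is where the line through K parallel to ZV meets line VW ⇒ M = (-2/3, 1/3)
5. H is the centroid of triangle NZP ⇒ H = (13/36, 11/72)
line MH meets ZP at S = (7/8, 1/16)
H = M + t·(S−M) with t = 2/3, so MH:HS = 2/3:1/3

MH:HS = 2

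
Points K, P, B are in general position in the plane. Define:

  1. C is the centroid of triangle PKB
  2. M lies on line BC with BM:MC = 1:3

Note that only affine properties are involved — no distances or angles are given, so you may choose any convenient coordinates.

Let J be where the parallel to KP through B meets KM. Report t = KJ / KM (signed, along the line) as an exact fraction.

t = 6/5

Set K = (0, 0), P = (1, 0), B = (0, 1); any affine frame gives the same invariant.
1. C is the centroid of triangle PKB ⇒ C = (1/3, 1/3)
2. M lies on line BC with BM:MC = 1:3 ⇒ M = (1/12, 5/6)
through B parallel to KP: direction (1, 0); meets KM at J = (1/10, 1)
J = K + t·(M−K) with t = 6/5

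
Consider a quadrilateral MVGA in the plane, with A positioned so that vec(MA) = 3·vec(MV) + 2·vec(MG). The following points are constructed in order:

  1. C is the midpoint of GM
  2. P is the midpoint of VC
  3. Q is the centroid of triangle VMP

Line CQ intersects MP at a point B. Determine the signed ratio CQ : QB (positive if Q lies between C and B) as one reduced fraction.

CQ:QB = -4

Assign M = (0, 0), V = (1, 0), G = (0, 1), A = (3, 2) — the answer is frame-independent, so this choice is without loss of generality.
1. C is the midpoint of GM ⇒ C = (0, 1/2)
2. P is the midpoint of VC ⇒ P = (1/2, 1/4)
3. Q is the centroid of triangle VMP ⇒ Q = (1/2, 1/12)
line CQ meets MP at B = (3/8, 3/16)
Q = C + t·(B−C) with t = 4/3, so CQ:QB = 4/3:-1/3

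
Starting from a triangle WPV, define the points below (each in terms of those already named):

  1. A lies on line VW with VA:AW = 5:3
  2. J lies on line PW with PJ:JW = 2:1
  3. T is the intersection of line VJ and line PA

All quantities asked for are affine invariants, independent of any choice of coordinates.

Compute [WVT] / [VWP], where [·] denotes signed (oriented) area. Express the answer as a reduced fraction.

[WVT]:[VWP] = -5/21

Set W = (0, 0), P = (1, 0), V = (0, 1); any affine frame gives the same invariant.
1. A lies on line VW with VA:AW = 5:3 ⇒ A = (0, 3/8)
2. J lies on line PW with PJ:JW = 2:1 ⇒ J = (1/3, 0)
3. T is the intersection of line VJ and line PA ⇒ T = (5/21, 2/7)
2·[WVT] = -5/21, 2·[VWP] = 1
[WVT]:[VWP] = -5/21:1 = -5/21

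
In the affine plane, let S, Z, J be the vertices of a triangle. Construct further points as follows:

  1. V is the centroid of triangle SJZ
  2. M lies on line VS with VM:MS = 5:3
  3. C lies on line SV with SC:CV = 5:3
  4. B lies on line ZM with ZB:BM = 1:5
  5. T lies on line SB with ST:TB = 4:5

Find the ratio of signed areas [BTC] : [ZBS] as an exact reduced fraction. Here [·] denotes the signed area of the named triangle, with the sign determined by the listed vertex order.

Assign S = (0, 0), Z = (1, 0), J = (0, 1) — the answer is frame-independent, so this choice is without loss of generality.
1. V is the centroid of triangle SJZ ⇒ V = (1/3, 1/3)
2. M lies on line VS with VM:MS = 5:3 ⇒ M = (1/8, 1/8)
3. C lies on line SV with SC:CV = 5:3 ⇒ C = (5/24, 5/24)
4. B lies on line ZM with ZB:BM = 1:5 ⇒ B = (41/48, 1/48)
5. T lies on line SB with ST:TB = 4:5 ⇒ T = (41/108, 1/108)
2·[BTC] = -125/1296, 2·[ZBS] = 1/48
[BTC]:[ZBS] = -125/1296:1/48 = -125/27

[BTC]:[ZBS] = -125/27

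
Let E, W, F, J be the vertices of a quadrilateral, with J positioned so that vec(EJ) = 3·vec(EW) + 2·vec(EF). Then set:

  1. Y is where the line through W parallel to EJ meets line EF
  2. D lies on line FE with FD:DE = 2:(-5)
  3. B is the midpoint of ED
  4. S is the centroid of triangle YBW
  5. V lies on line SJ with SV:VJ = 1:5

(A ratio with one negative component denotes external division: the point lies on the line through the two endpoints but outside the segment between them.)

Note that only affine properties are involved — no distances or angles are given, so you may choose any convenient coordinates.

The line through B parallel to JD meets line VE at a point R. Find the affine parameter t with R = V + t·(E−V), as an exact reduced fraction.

Assign E = (0, 0), W = (1, 0), F = (0, 1), J = (3, 2) — the answer is frame-independent, so this choice is without loss of generality.
1. Y is where the line through W parallel to EJ meets line EF ⇒ Y = (0, -2/3)
2. D lies on line FE with FD:DE = 2:(-5) ⇒ D = (0, 5/3)
3. B is the midpoint of ED ⇒ B = (0, 5/6)
4. S is the centroid of triangle YBW ⇒ S = (1/3, 1/18)
5. V lies on line SJ with SV:VJ = 1:5 ⇒ V = (7/9, 41/108)
through B parallel to JD: direction (-3, -1/3); meets VE at R = (42/19, 41/38)
R = V + t·(E−V) with t = -35/19

t = -35/19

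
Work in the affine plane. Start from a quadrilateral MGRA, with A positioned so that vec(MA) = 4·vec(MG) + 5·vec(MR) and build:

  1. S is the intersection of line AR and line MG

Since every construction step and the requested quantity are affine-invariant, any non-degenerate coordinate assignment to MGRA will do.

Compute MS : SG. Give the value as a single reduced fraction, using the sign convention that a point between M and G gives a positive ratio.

MS:SG = -1/2

Work in coordinates with M = (0, 0), G = (1, 0), R = (0, 1), A = (4, 5).
1. S is the intersection of line AR and line MG ⇒ S = (-1, 0)
S = M + t·(G−M) with t = -1, so MS:SG = t:(1−t) = -1:2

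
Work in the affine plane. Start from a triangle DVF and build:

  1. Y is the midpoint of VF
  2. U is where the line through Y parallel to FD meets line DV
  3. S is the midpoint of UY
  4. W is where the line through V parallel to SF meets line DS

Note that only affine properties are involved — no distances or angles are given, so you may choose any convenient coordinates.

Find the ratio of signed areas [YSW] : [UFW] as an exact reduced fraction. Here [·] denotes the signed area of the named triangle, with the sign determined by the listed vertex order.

Work in coordinates with D = (0, 0), V = (1, 0), F = (0, 1).
1. Y is the midpoint of VF ⇒ Y = (1/2, 1/2)
2. U is where the line through Y parallel to FD meets line DV ⇒ U = (1/2, 0)
3. S is the midpoint of UY ⇒ S = (1/2, 1/4)
4. W is where the line through V parallel to SF meets line DS ⇒ W = (3/4, 3/8)
2·[YSW] = 1/16, 2·[UFW] = -7/16
[YSW]:[UFW] = 1/16:-7/16 = -1/7

[YSW]:[UFW] = -1/7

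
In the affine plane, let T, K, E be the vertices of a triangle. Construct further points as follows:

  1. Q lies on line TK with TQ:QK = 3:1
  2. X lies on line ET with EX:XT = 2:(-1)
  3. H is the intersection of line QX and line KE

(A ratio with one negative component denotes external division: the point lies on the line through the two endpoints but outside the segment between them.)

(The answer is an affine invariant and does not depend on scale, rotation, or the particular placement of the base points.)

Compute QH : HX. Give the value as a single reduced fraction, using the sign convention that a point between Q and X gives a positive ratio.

QH:HX = -1/8

Work in coordinates with T = (0, 0), K = (1, 0), E = (0, 1).
1. Q lies on line TK with TQ:QK = 3:1 ⇒ Q = (3/4, 0)
2. X lies on line ET with EX:XT = 2:(-1) ⇒ X = (0, -1)
3. H is the intersection of line QX and line KE ⇒ H = (6/7, 1/7)
H = Q + t·(X−Q) with t = -1/7, so QH:HX = t:(1−t) = -1/7:8/7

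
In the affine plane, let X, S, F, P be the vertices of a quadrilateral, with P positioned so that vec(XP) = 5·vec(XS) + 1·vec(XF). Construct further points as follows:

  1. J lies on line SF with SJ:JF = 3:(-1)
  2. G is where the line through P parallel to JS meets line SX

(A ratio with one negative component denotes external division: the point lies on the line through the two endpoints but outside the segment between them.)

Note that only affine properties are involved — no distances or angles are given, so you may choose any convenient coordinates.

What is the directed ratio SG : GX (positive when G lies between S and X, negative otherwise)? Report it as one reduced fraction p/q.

Work in coordinates with X = (0, 0), S = (1, 0), F = (0, 1), P = (5, 1).
1. J lies on line SF with SJ:JF = 3:(-1) ⇒ J = (-1/2, 3/2)
2. G is where the line through P parallel to JS meets line SX ⇒ G = (6, 0)
G = S + t·(X−S) with t = -5, so SG:GX = t:(1−t) = -5:6

SG:GX = -5/6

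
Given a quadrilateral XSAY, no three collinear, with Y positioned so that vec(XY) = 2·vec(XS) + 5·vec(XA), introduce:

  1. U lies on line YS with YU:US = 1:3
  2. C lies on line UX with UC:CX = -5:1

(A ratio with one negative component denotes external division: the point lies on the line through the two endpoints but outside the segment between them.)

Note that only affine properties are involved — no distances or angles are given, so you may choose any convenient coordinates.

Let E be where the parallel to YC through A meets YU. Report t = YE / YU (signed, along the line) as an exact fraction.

t = -34/25

Choose coordinates X = (0, 0), S = (1, 0), A = (0, 1), Y = (2, 5).
1. U lies on line YS with YU:US = 1:3 ⇒ U = (7/4, 15/4)
2. C lies on line UX with UC:CX = -5:1 ⇒ C = (-7/16, -15/16)
through A parallel to YC: direction (-39/16, -95/16); meets YU at E = (117/50, 67/10)
E = Y + t·(U−Y) with t = -34/25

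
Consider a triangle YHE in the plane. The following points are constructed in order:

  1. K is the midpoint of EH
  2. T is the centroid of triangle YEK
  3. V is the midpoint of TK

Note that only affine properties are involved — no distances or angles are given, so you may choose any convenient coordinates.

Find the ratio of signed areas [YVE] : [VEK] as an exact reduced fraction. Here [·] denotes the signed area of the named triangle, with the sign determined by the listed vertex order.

[YVE]:[VEK] = -4

Choose coordinates Y = (0, 0), H = (1, 0), E = (0, 1).
1. K is the midpoint of EH ⇒ K = (1/2, 1/2)
2. T is the centroid of triangle YEK ⇒ T = (1/6, 1/2)
3. V is the midpoint of TK ⇒ V = (1/3, 1/2)
2·[YVE] = 1/3, 2·[VEK] = -1/12
[YVE]:[VEK] = 1/3:-1/12 = -4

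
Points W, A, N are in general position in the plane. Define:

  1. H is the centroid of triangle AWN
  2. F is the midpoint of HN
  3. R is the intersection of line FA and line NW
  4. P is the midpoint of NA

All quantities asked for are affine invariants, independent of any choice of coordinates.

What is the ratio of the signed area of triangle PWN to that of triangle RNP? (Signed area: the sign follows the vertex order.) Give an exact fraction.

Set W = (0, 0), A = (1, 0), N = (0, 1); any affine frame gives the same invariant.
1. H is the centroid of triangle AWN ⇒ H = (1/3, 1/3)
2. F is the midpoint of HN ⇒ F = (1/6, 2/3)
3. R is the intersection of line FA and line NW ⇒ R = (0, 4/5)
4. P is the midpoint of NA ⇒ P = (1/2, 1/2)
2·[PWN] = -1/2, 2·[RNP] = -1/10
[PWN]:[RNP] = -1/2:-1/10 = 5

[PWN]:[RNP] = 5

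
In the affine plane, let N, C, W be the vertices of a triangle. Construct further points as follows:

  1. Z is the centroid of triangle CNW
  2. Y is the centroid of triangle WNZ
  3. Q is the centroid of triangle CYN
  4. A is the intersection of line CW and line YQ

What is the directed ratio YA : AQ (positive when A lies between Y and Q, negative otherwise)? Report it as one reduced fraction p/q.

YA:AQ = -12/13

Assign N = (0, 0), C = (1, 0), W = (0, 1) — the answer is frame-independent, so this choice is without loss of generality.
1. Z is the centroid of triangle CNW ⇒ Z = (1/3, 1/3)
2. Y is the centroid of triangle WNZ ⇒ Y = (1/9, 4/9)
3. Q is the centroid of triangle CYN ⇒ Q = (10/27, 4/27)
4. A is the intersection of line CW and line YQ ⇒ A = (-3, 4)
A = Y + t·(Q−Y) with t = -12, so YA:AQ = t:(1−t) = -12:13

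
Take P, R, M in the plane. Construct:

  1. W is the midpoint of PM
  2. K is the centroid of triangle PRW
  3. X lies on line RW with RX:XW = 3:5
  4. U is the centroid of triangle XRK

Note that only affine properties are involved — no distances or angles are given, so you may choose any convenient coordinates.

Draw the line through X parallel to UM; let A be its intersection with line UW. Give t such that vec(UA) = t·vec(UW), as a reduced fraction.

t = -3/47

Work in coordinates with P = (0, 0), R = (1, 0), M = (0, 1).
1. W is the midpoint of PM ⇒ W = (0, 1/2)
2. K is the centroid of triangle PRW ⇒ K = (1/3, 1/6)
3. X lies on line RW with RX:XW = 3:5 ⇒ X = (5/8, 3/16)
4. U is the centroid of triangle XRK ⇒ U = (47/72, 17/144)
through X parallel to UM: direction (-47/72, 127/144); meets UW at A = (25/36, 317/3384)
A = U + t·(W−U) with t = -3/47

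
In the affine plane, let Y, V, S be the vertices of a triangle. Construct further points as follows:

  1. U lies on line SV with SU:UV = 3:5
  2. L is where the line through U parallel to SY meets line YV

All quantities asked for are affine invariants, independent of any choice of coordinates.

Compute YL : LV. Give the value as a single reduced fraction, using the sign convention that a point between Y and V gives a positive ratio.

YL:LV = 3/5

Set Y = (0, 0), V = (1, 0), S = (0, 1); any affine frame gives the same invariant.
1. U lies on line SV with SU:UV = 3:5 ⇒ U = (3/8, 5/8)
2. L is where the line through U parallel to SY meets line YV ⇒ L = (3/8, 0)
L = Y + t·(V−Y) with t = 3/8, so YL:LV = t:(1−t) = 3/8:5/8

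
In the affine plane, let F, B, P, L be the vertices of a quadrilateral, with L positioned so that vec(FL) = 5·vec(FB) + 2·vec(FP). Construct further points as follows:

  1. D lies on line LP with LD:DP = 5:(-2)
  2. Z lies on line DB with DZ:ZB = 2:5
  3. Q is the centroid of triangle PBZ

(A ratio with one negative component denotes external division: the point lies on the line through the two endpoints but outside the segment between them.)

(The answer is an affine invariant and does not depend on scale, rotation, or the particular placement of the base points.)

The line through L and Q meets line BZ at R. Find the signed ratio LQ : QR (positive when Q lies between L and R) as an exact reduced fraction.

Work in coordinates with F = (0, 0), B = (1, 0), P = (0, 1), L = (5, 2).
1. D lies on line LP with LD:DP = 5:(-2) ⇒ D = (-10/3, 1/3)
2. Z lies on line DB with DZ:ZB = 2:5 ⇒ Z = (-44/21, 5/21)
3. Q is the centroid of triangle PBZ ⇒ Q = (-23/63, 26/63)
line LQ meets BZ at R = (-25/21, 46/273)
Q = L + t·(R−L) with t = 13/15, so LQ:QR = 13/15:2/15

LQ:QR = 13/2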